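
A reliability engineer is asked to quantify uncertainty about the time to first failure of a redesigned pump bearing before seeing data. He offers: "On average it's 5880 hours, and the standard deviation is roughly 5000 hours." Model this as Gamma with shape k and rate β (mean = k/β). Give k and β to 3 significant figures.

For Gamma(k, rate β): mean = k/β, variance = k/β², so CV = 1/√k.
CV = SD/mean = 5000/5880 = 0.8503, hence k = 1/CV² = 1.38.
Then β = k/mean = 1.38/5880 = 0.000235.

k ≈ 1.38, β ≈ 0.000235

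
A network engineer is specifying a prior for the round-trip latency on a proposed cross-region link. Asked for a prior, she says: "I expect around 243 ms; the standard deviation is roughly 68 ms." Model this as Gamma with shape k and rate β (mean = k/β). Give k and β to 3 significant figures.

k ≈ 12.8, β ≈ 0.0526

For Gamma(k, rate β): mean = k/β, variance = k/β², so CV = 1/√k.
CV = SD/mean = 68/243 = 0.2798, hence k = 1/CV² = 12.8.
Then β = k/mean = 12.8/243 = 0.0526.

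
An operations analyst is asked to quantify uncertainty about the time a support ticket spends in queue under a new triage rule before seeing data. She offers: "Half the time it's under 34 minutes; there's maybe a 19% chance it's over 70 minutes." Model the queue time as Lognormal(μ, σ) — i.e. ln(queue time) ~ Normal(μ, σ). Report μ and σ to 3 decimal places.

μ ≈ 3.526, σ ≈ 0.823

If T ~ Lognormal(μ,σ) then ln T ~ Normal(μ,σ), so the p-quantile of ln T is μ + z_p·σ.
ln(34) = 3.526 and ln(70) = 4.248; z_{0.5} = 0, z_{0.81} = 0.8779.
σ = (4.248 − 3.526)/(0.8779 − (0)) = 0.823.
μ = 3.526 − (0)·0.823 = 3.526.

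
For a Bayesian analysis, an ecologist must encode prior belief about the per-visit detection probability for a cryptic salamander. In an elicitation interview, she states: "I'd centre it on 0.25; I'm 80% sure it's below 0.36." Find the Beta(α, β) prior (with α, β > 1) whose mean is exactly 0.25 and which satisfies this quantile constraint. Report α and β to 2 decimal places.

With mean 0.25 fixed, write α = 0.25s, β = 0.75s where s = α+β.
Need P(θ < 0.36) = 0.8 under Beta(0.25s, 0.75s). Normal approximation: (q−m)/√(m(1−m)/s) ≈ z_{0.8} = 0.842, so s ≈ 0.25·0.75·(0.842)²/(0.36−0.25)² = 11.0.
At s = 11.0: P(θ<0.36) ≈ 0.810. Adjusting to match 0.8 gives s ≈ 9.80.
So α = 0.25·9.80 ≈ 2.45, β = 0.75·9.80 ≈ 7.35.

α ≈ 2.45, β ≈ 7.35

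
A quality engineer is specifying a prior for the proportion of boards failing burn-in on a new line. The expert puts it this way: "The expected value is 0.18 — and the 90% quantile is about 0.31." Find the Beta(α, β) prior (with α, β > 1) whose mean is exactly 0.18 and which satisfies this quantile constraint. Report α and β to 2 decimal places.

With mean 0.18 fixed, write α = 0.18s, β = 0.82s where s = α+β.
Need P(θ < 0.31) = 0.9 under Beta(0.18s, 0.82s). Normal approximation: (q−m)/√(m(1−m)/s) ≈ z_{0.9} = 1.28, so s ≈ 0.18·0.82·(1.28)²/(0.31−0.18)² = 14.3.
At s = 14.3: P(θ<0.31) ≈ 0.893. Adjusting to match 0.9 gives s ≈ 15.48.
So α = 0.18·15.48 ≈ 2.79, β = 0.82·15.48 ≈ 12.70.

α ≈ 2.79, β ≈ 12.70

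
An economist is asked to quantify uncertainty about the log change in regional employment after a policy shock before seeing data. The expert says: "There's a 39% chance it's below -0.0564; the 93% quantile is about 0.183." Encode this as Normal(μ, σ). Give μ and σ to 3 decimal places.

μ = -0.018, σ = 0.136

The p-quantile of Normal(μ,σ) is μ + z_p·σ, with z_{0.39} = -0.2793 and z_{0.93} = 1.476.
Eliminate σ: μ = (z₂·x₁ − z₁·x₂)/(z₂ − z₁) = (1.476·-0.0564 − (-0.2793)·0.183)/1.755 = -0.018.
Then σ = (x₂ − x₁)/(z₂ − z₁) = (0.183 − -0.0564)/1.755 = 0.136.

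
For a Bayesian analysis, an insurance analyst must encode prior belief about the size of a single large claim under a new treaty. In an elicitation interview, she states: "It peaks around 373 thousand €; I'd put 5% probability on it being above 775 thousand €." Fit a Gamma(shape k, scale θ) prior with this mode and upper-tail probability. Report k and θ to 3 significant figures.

Gamma(k,θ) with k>1 has mode (k−1)θ, so θ = 373/(k−1).
Need P(X < 775) = 0.95 with θ tied to k this way. Start at k = 2, θ = 373: P(X<775) ≈ 0.615.
Too low — raise k to concentrate. Iterating converges to k ≈ 6.17.
Then θ = 373/(6.17−1) ≈ 72.2.

k ≈ 6.17, θ ≈ 72.2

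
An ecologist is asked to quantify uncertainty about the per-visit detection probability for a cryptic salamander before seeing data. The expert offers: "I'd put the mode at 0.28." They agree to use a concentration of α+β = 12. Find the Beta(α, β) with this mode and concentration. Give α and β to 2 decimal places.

α = 3.80, β = 8.20

For α,β > 1 the Beta mode is (α−1)/(α+β−2). With α+β = 12, the mode is (α−1)/10.
Set (α−1)/10 = 0.28 → α = 1 + 0.28·10 = 3.80.
β = 12 − α = 8.20.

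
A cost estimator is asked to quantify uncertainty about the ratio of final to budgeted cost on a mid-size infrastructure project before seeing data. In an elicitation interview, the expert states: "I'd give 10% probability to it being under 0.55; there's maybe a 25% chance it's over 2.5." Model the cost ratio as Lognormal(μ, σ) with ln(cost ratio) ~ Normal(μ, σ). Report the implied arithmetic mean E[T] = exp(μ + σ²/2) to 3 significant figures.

If T ~ Lognormal(μ,σ) then ln T ~ Normal(μ,σ), so the p-quantile of ln T is μ + z_p·σ.
ln(0.55) = -0.5978 and ln(2.5) = 0.9163; z_{0.1} = -1.282, z_{0.75} = 0.6745.
σ = (0.9163 − -0.5978)/(0.6745 − (-1.282)) = 0.774.
μ = -0.5978 − (-1.282)·0.774 = 0.394.
E[T] = exp(μ + σ²/2) = exp(0.394 + 0.2996) = 2.

E[T] ≈ 2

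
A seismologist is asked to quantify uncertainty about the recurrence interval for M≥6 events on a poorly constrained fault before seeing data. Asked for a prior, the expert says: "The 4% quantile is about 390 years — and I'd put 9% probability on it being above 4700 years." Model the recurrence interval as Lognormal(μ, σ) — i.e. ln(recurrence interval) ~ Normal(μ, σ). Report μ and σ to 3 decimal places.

μ ≈ 7.376, σ ≈ 0.805

If T ~ Lognormal(μ,σ) then ln T ~ Normal(μ,σ), so the p-quantile of ln T is μ + z_p·σ.
ln(390) = 5.966 and ln(4700) = 8.455; z_{0.04} = -1.751, z_{0.91} = 1.341.
σ = (8.455 − 5.966)/(1.341 − (-1.751)) = 0.805.
μ = 5.966 − (-1.751)·0.805 = 7.376.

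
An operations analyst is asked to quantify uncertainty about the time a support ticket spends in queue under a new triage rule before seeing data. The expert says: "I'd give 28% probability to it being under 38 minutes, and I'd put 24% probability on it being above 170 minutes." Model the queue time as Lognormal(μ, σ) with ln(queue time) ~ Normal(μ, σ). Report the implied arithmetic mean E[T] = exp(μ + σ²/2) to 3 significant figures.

E[T] ≈ 147 minutes

If T ~ Lognormal(μ,σ) then ln T ~ Normal(μ,σ), so the p-quantile of ln T is μ + z_p·σ.
ln(38) = 3.638 and ln(170) = 5.136; z_{0.28} = -0.5828, z_{0.76} = 0.7063.
σ = (5.136 − 3.638)/(0.7063 − (-0.5828)) = 1.162.
μ = 3.638 − (-0.5828)·1.162 = 4.315.
E[T] = exp(μ + σ²/2) = exp(4.315 + 0.6753) = 147 minutes.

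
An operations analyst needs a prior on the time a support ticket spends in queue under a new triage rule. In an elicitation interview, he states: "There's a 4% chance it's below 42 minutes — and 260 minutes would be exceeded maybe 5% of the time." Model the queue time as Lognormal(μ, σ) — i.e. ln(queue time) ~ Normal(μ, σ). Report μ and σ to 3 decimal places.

μ ≈ 4.678, σ ≈ 0.537

If T ~ Lognormal(μ,σ) then ln T ~ Normal(μ,σ), so the p-quantile of ln T is μ + z_p·σ.
ln(42) = 3.738 and ln(260) = 5.561; z_{0.04} = -1.751, z_{0.95} = 1.645.
σ = (5.561 − 3.738)/(1.645 − (-1.751)) = 0.537.
μ = 3.738 − (-1.751)·0.537 = 4.678.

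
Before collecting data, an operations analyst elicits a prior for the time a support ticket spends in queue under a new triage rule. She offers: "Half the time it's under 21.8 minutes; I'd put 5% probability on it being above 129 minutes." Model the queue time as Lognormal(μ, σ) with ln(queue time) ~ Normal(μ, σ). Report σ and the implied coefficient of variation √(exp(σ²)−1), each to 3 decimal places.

If T ~ Lognormal(μ,σ) then ln T ~ Normal(μ,σ), so the p-quantile of ln T is μ + z_p·σ.
ln(21.8) = 3.082 and ln(129) = 4.86; z_{0.5} = 0, z_{0.95} = 1.645.
σ = (4.86 − 3.082)/(1.645 − (0)) = 1.081.
μ = 3.082 − (0)·1.081 = 3.082.
CV = √(exp(σ²)−1) = √(exp(1.1683)−1) = 1.489.

σ ≈ 1.081, CV ≈ 1.489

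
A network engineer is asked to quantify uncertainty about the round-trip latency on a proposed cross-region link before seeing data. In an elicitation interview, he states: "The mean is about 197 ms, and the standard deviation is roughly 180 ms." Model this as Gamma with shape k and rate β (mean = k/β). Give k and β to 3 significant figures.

k ≈ 1.2, β ≈ 0.00608

For Gamma(k, rate β): mean = k/β, variance = k/β², so CV = 1/√k.
CV = SD/mean = 180/197 = 0.9137, hence k = 1/CV² = 1.2.
Then β = k/mean = 1.2/197 = 0.00608.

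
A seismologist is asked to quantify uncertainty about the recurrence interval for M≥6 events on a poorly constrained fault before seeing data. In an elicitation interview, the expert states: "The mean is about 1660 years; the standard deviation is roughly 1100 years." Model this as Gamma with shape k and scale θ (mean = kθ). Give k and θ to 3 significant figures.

k ≈ 2.28, θ ≈ 729

For Gamma(k, scale θ): mean = kθ, variance = kθ², so CV = 1/√k.
CV = SD/mean = 1100/1660 = 0.6627, hence k = 1/CV² = 2.28.
Then θ = mean/k = 1660/2.28 = 729.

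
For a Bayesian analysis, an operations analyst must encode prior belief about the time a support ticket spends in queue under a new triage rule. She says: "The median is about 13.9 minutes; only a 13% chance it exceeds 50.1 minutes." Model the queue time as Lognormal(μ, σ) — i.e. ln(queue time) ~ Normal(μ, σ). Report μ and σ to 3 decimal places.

μ ≈ 2.632, σ ≈ 1.138

If T ~ Lognormal(μ,σ) then ln T ~ Normal(μ,σ), so the p-quantile of ln T is μ + z_p·σ.
ln(13.9) = 2.632 and ln(50.1) = 3.914; z_{0.5} = 0, z_{0.87} = 1.126.
σ = (3.914 − 2.632)/(1.126 − (0)) = 1.138.
μ = 2.632 − (0)·1.138 = 2.632.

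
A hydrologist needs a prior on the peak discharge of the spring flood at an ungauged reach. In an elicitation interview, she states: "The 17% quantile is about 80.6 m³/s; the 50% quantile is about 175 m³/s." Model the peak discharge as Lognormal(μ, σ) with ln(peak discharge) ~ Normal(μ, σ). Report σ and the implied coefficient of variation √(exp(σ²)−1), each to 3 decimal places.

If T ~ Lognormal(μ,σ) then ln T ~ Normal(μ,σ), so the p-quantile of ln T is μ + z_p·σ.
ln(80.6) = 4.389 and ln(175) = 5.165; z_{0.17} = -0.9542, z_{0.5} = 0.
σ = (5.165 − 4.389)/(0 − (-0.9542)) = 0.813.
μ = 4.389 − (-0.9542)·0.813 = 5.165.
CV = √(exp(σ²)−1) = √(exp(0.6602)−1) = 0.967.

σ ≈ 0.813, CV ≈ 0.967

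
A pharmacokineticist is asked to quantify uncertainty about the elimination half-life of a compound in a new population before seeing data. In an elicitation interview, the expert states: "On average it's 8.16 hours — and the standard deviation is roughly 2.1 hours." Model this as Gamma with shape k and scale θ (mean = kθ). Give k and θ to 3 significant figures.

k ≈ 15.1, θ ≈ 0.54

For Gamma(k, scale θ): mean = kθ, variance = kθ², so CV = 1/√k.
CV = SD/mean = 2.1/8.16 = 0.2574, hence k = 1/CV² = 15.1.
Then θ = mean/k = 8.16/15.1 = 0.54.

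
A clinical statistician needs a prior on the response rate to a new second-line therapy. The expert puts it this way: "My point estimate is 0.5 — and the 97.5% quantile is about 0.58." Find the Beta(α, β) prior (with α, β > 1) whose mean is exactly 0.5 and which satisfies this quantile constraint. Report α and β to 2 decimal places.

α ≈ 74.31, β ≈ 74.31

With mean 0.5 fixed, write α = 0.5s, β = 0.5s where s = α+β.
Need P(θ < 0.58) = 0.975 under Beta(0.5s, 0.5s). Normal approximation: (q−m)/√(m(1−m)/s) ≈ z_{0.975} = 1.96, so s ≈ 0.5·0.5·(1.96)²/(0.58−0.5)² = 150.1.
At s = 150.1: P(θ<0.58) ≈ 0.976. Adjusting to match 0.975 gives s ≈ 148.63.
So α = 0.5·148.63 ≈ 74.31, β = 0.5·148.63 ≈ 74.31.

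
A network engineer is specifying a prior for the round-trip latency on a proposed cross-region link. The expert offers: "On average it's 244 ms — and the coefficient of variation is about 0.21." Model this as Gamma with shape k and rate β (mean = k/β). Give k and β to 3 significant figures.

For Gamma(k, rate β): mean = k/β, variance = k/β², so CV = 1/√k.
CV = 0.21, hence k = 1/CV² = 22.7.
Then β = k/mean = 22.7/244 = 0.0929.

k ≈ 22.7, β ≈ 0.0929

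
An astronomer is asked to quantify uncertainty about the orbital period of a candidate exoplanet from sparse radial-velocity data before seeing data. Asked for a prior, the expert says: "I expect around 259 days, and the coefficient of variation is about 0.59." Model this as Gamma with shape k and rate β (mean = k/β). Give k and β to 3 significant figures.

For Gamma(k, rate β): mean = k/β, variance = k/β², so CV = 1/√k.
CV = 0.59, hence k = 1/CV² = 2.87.
Then β = k/mean = 2.87/259 = 0.0111.

k ≈ 2.87, β ≈ 0.0111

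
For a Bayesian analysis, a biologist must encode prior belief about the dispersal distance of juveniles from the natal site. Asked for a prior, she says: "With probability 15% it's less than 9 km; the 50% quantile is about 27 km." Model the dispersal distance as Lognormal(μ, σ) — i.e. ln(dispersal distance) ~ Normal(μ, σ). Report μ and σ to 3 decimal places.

μ ≈ 3.296, σ ≈ 1.060

If T ~ Lognormal(μ,σ) then ln T ~ Normal(μ,σ), so the p-quantile of ln T is μ + z_p·σ.
ln(9) = 2.197 and ln(27) = 3.296; z_{0.15} = -1.036, z_{0.5} = 0.
σ = (3.296 − 2.197)/(0 − (-1.036)) = 1.060.
μ = 2.197 − (-1.036)·1.060 = 3.296.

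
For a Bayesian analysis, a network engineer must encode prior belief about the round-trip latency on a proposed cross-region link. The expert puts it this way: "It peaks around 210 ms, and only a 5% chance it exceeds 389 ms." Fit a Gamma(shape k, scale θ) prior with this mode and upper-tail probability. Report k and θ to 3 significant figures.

Gamma(k,θ) with k>1 has mode (k−1)θ, so θ = 210/(k−1).
Need P(X < 389) = 0.95 with θ tied to k this way. Start at k = 2, θ = 210: P(X<389) ≈ 0.553.
Too low — raise k to concentrate. Iterating converges to k ≈ 8.32.
Then θ = 210/(8.32−1) ≈ 28.7.

k ≈ 8.32, θ ≈ 28.7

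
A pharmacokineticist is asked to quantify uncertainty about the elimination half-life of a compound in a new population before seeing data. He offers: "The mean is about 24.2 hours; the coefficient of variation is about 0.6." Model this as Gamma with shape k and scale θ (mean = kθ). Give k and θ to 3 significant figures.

For Gamma(k, scale θ): mean = kθ, variance = kθ², so CV = 1/√k.
CV = 0.6, hence k = 1/CV² = 2.78.
Then θ = mean/k = 24.2/2.78 = 8.71.

k ≈ 2.78, θ ≈ 8.71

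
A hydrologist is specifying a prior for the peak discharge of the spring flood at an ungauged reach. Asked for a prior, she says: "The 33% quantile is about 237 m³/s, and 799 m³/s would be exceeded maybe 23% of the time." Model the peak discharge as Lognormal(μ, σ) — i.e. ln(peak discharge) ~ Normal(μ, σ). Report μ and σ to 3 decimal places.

μ ≈ 5.922, σ ≈ 1.031

If T ~ Lognormal(μ,σ) then ln T ~ Normal(μ,σ), so the p-quantile of ln T is μ + z_p·σ.
ln(237) = 5.468 and ln(799) = 6.683; z_{0.33} = -0.4399, z_{0.77} = 0.7388.
σ = (6.683 − 5.468)/(0.7388 − (-0.4399)) = 1.031.
μ = 5.468 − (-0.4399)·1.031 = 5.922.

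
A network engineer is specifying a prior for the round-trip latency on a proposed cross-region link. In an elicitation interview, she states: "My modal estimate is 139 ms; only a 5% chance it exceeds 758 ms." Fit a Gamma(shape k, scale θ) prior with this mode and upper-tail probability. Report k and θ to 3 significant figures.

Gamma(k,θ) with k>1 has mode (k−1)θ, so θ = 139/(k−1).
Need P(X < 758) = 0.95 with θ tied to k this way. Start at k = 2, θ = 139: P(X<758) ≈ 0.972.
Too high — lower k to spread out. Iterating converges to k ≈ 1.81.
Then θ = 139/(1.81−1) ≈ 171.

k ≈ 1.81, θ ≈ 171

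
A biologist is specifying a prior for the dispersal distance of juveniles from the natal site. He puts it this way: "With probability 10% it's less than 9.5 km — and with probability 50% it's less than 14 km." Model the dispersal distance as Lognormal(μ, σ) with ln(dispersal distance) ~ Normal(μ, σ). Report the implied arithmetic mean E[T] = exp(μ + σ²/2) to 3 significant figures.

E[T] ≈ 14.7 km

If T ~ Lognormal(μ,σ) then ln T ~ Normal(μ,σ), so the p-quantile of ln T is μ + z_p·σ.
ln(9.5) = 2.251 and ln(14) = 2.639; z_{0.1} = -1.282, z_{0.5} = 0.
σ = (2.639 − 2.251)/(0 − (-1.282)) = 0.303.
μ = 2.251 − (-1.282)·0.303 = 2.639.
E[T] = exp(μ + σ²/2) = exp(2.639 + 0.0458) = 14.7 km.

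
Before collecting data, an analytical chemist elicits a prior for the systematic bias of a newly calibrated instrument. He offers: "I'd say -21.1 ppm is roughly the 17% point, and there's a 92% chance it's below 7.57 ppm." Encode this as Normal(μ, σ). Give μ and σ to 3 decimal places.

μ = -9.505, σ = 12.152

The p-quantile of Normal(μ,σ) is μ + z_p·σ, with z_{0.17} = -0.9542 and z_{0.92} = 1.405.
Eliminate σ: μ = (z₂·x₁ − z₁·x₂)/(z₂ − z₁) = (1.405·-21.1 − (-0.9542)·7.57)/2.359 = -9.505.
Then σ = (x₂ − x₁)/(z₂ − z₁) = (7.57 − -21.1)/2.359 = 12.152.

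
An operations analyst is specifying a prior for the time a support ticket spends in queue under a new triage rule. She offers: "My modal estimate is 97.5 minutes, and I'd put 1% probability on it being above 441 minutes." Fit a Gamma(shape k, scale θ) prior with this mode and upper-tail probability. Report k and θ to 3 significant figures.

k ≈ 2.77, θ ≈ 55

Gamma(k,θ) with k>1 has mode (k−1)θ, so θ = 97.5/(k−1).
Need P(X < 441) = 0.99 with θ tied to k this way. Start at k = 2, θ = 97.5: P(X<441) ≈ 0.940.
Too low — raise k to concentrate. Iterating converges to k ≈ 2.77.
Then θ = 97.5/(2.77−1) ≈ 55.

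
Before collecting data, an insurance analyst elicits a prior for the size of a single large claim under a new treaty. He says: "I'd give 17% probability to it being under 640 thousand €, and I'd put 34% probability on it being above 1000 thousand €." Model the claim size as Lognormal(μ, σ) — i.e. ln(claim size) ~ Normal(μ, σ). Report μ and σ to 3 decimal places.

μ ≈ 6.773, σ ≈ 0.327

If T ~ Lognormal(μ,σ) then ln T ~ Normal(μ,σ), so the p-quantile of ln T is μ + z_p·σ.
ln(640) = 6.461 and ln(1000) = 6.908; z_{0.17} = -0.9542, z_{0.66} = 0.4125.
σ = (6.908 − 6.461)/(0.4125 − (-0.9542)) = 0.327.
μ = 6.461 − (-0.9542)·0.327 = 6.773.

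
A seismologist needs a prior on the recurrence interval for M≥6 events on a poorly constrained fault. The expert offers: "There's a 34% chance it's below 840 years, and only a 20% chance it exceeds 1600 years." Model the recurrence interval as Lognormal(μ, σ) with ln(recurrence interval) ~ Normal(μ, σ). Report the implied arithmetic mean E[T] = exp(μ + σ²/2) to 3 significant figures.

E[T] ≈ 1180 years

If T ~ Lognormal(μ,σ) then ln T ~ Normal(μ,σ), so the p-quantile of ln T is μ + z_p·σ.
ln(840) = 6.733 and ln(1600) = 7.378; z_{0.34} = -0.4125, z_{0.8} = 0.8416.
σ = (7.378 − 6.733)/(0.8416 − (-0.4125)) = 0.514.
μ = 6.733 − (-0.4125)·0.514 = 6.945.
E[T] = exp(μ + σ²/2) = exp(6.945 + 0.1320) = 1180 years.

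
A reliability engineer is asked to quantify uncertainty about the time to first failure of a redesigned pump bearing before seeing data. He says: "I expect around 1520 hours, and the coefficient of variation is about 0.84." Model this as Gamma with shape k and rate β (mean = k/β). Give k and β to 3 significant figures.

k ≈ 1.42, β ≈ 0.000932

For Gamma(k, rate β): mean = k/β, variance = k/β², so CV = 1/√k.
CV = 0.84, hence k = 1/CV² = 1.42.
Then β = k/mean = 1.42/1520 = 0.000932.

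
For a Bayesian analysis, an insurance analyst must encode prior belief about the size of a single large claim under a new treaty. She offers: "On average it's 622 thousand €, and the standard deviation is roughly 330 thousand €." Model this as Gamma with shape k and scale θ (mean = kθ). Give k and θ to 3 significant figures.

For Gamma(k, scale θ): mean = kθ, variance = kθ², so CV = 1/√k.
CV = SD/mean = 330/622 = 0.5305, hence k = 1/CV² = 3.55.
Then θ = mean/k = 622/3.55 = 175.

k ≈ 3.55, θ ≈ 175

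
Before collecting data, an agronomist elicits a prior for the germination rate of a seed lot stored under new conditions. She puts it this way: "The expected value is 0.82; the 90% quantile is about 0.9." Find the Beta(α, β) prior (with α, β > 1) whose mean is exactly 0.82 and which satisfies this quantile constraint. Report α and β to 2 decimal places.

α ≈ 26.97, β ≈ 5.92

With mean 0.82 fixed, write α = 0.82s, β = 0.18s where s = α+β.
Need P(θ < 0.9) = 0.9 under Beta(0.82s, 0.18s). Normal approximation: (q−m)/√(m(1−m)/s) ≈ z_{0.9} = 1.28, so s ≈ 0.82·0.18·(1.28)²/(0.9−0.82)² = 37.9.
At s = 37.9: P(θ<0.9) ≈ 0.918. Adjusting to match 0.9 gives s ≈ 32.89.
So α = 0.82·32.89 ≈ 26.97, β = 0.18·32.89 ≈ 5.92.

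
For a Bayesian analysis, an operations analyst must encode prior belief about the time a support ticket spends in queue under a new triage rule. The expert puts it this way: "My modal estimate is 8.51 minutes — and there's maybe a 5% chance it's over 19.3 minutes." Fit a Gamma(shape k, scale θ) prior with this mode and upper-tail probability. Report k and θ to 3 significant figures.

Gamma(k,θ) with k>1 has mode (k−1)θ, so θ = 8.51/(k−1).
Need P(X < 19.3) = 0.95 with θ tied to k this way. Start at k = 2, θ = 8.51: P(X<19.3) ≈ 0.662.
Too low — raise k to concentrate. Iterating converges to k ≈ 5.09.
Then θ = 8.51/(5.09−1) ≈ 2.08.

k ≈ 5.09, θ ≈ 2.08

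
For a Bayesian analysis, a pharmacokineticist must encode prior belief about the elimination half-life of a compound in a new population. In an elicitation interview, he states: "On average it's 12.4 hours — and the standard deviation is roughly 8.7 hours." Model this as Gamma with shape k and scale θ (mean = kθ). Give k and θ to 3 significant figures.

k ≈ 2.03, θ ≈ 6.1

For Gamma(k, scale θ): mean = kθ, variance = kθ², so CV = 1/√k.
CV = SD/mean = 8.7/12.4 = 0.7016, hence k = 1/CV² = 2.03.
Then θ = mean/k = 12.4/2.03 = 6.1.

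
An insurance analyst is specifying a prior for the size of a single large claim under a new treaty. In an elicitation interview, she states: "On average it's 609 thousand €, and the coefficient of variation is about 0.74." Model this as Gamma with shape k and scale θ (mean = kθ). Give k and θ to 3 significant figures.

k ≈ 1.83, θ ≈ 333

For Gamma(k, scale θ): mean = kθ, variance = kθ², so CV = 1/√k.
CV = 0.74, hence k = 1/CV² = 1.83.
Then θ = mean/k = 609/1.83 = 333.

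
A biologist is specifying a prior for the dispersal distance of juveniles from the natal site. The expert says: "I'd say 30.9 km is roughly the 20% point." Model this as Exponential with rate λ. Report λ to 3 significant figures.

λ ≈ 0.00722

P(T < 30.9) = 1 − e^(−λ·30.9) = 0.2, so λ = −ln(1−0.2)/30.9 = −ln(0.8)/30.9 = 0.00722.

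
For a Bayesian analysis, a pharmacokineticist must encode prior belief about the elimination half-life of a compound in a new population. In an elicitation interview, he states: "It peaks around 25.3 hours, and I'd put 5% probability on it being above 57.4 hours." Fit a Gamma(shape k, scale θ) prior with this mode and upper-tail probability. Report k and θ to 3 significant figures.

k ≈ 5.09, θ ≈ 6.19

Gamma(k,θ) with k>1 has mode (k−1)θ, so θ = 25.3/(k−1).
Need P(X < 57.4) = 0.95 with θ tied to k this way. Start at k = 2, θ = 25.3: P(X<57.4) ≈ 0.662.
Too low — raise k to concentrate. Iterating converges to k ≈ 5.09.
Then θ = 25.3/(5.09−1) ≈ 6.19.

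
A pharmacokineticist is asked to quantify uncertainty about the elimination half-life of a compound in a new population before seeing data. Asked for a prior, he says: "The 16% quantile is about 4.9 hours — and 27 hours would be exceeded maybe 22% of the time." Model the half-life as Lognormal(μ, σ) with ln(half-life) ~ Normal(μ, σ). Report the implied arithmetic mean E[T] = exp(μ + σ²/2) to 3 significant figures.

If T ~ Lognormal(μ,σ) then ln T ~ Normal(μ,σ), so the p-quantile of ln T is μ + z_p·σ.
ln(4.9) = 1.589 and ln(27) = 3.296; z_{0.16} = -0.9945, z_{0.78} = 0.7722.
σ = (3.296 − 1.589)/(0.7722 − (-0.9945)) = 0.966.
μ = 1.589 − (-0.9945)·0.966 = 2.550.
E[T] = exp(μ + σ²/2) = exp(2.550 + 0.4666) = 20.4 hours.

E[T] ≈ 20.4 hours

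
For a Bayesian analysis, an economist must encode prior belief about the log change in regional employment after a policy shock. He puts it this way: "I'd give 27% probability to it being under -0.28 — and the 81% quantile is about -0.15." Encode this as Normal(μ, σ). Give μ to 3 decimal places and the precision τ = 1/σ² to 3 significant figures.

μ = -0.227, τ = 131

For Normal(μ,σ), the p-quantile is μ + z_p·σ. Here z_{0.27} = -0.6128, z_{0.81} = 0.8779.
So -0.28 = μ − 0.6128σ and -0.15 = μ + 0.8779σ.
Subtracting: σ = (-0.15 − -0.28)/(0.8779 − (-0.6128)) = 0.087.
Then μ = -0.28 − (-0.6128)·0.087 = -0.227.
Precision τ = 1/σ² = 1/0.08721² = 131.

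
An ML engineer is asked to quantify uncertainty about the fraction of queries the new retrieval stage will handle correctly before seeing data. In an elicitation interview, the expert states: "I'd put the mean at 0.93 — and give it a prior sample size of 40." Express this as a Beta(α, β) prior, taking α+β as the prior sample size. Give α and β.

Under the effective-sample-size interpretation, Beta(α, β) has prior mean α/(α+β) and prior sample size α+β.
So α+β = 40 and α/(α+β) = 0.93, giving α = 0.93·40 = 37.2 and β = 40 − 37.2 = 2.8.

α = 37.2, β = 2.8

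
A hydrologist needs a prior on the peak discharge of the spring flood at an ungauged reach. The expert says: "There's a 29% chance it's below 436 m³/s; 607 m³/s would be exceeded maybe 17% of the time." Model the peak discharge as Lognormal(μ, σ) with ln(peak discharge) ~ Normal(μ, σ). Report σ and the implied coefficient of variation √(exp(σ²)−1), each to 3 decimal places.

If T ~ Lognormal(μ,σ) then ln T ~ Normal(μ,σ), so the p-quantile of ln T is μ + z_p·σ.
ln(436) = 6.078 and ln(607) = 6.409; z_{0.29} = -0.5534, z_{0.83} = 0.9542.
σ = (6.409 − 6.078)/(0.9542 − (-0.5534)) = 0.219.
μ = 6.078 − (-0.5534)·0.219 = 6.199.
CV = √(exp(σ²)−1) = √(exp(0.0482)−1) = 0.222.

σ ≈ 0.219, CV ≈ 0.222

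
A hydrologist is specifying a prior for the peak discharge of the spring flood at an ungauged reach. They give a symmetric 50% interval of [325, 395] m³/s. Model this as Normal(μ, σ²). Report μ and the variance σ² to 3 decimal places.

μ = 360.000, σ² = 2692.684

A symmetric 50% interval runs μ ± z·σ with z = 0.6745.
Half-width = 35, so σ = 35/0.6745 = 51.8911 and σ² = 2692.684.
μ is the interval midpoint, 360.000.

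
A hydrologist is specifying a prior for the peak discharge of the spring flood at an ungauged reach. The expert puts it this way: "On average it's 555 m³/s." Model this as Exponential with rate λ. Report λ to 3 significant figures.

λ ≈ 0.0018

Exponential mean = 1/λ, so λ = 1/555.0 = 0.0018.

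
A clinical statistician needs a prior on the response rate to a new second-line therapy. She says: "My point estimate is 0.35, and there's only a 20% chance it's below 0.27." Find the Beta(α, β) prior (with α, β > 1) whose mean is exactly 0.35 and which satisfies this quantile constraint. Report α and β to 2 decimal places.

With mean 0.35 fixed, write α = 0.35s, β = 0.65s where s = α+β.
Need P(θ < 0.27) = 0.2 under Beta(0.35s, 0.65s). Normal approximation: (q−m)/√(m(1−m)/s) ≈ z_{0.2} = -0.842, so s ≈ 0.35·0.65·(-0.842)²/(0.27−0.35)² = 25.2.
At s = 25.2: P(θ<0.27) ≈ 0.204. Adjusting to match 0.2 gives s ≈ 25.86.
So α = 0.35·25.86 ≈ 9.05, β = 0.65·25.86 ≈ 16.81.

α ≈ 9.05, β ≈ 16.81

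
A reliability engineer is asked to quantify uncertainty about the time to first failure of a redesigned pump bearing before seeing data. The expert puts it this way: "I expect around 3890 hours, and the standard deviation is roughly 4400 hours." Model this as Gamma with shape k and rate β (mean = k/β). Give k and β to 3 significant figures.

k ≈ 0.782, β ≈ 0.000201

For Gamma(k, rate β): mean = k/β, variance = k/β², so CV = 1/√k.
CV = SD/mean = 4400/3890 = 1.131, hence k = 1/CV² = 0.782.
Then β = k/mean = 0.782/3890 = 0.000201.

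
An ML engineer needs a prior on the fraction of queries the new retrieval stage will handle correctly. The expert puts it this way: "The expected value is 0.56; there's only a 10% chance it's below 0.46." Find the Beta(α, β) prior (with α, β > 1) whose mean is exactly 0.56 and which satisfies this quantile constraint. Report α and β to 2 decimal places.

With mean 0.56 fixed, write α = 0.56s, β = 0.44s where s = α+β.
Need P(θ < 0.46) = 0.1 under Beta(0.56s, 0.44s). Normal approximation: (q−m)/√(m(1−m)/s) ≈ z_{0.1} = -1.28, so s ≈ 0.56·0.44·(-1.28)²/(0.46−0.56)² = 40.5.
At s = 40.5: P(θ<0.46) ≈ 0.101. Adjusting to match 0.1 gives s ≈ 40.65.
So α = 0.56·40.65 ≈ 22.77, β = 0.44·40.65 ≈ 17.89.

α ≈ 22.77, β ≈ 17.89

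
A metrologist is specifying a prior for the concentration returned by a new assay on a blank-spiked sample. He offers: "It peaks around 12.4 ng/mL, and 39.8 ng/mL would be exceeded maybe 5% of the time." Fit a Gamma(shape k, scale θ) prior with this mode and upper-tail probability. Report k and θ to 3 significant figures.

k ≈ 2.93, θ ≈ 6.43

Gamma(k,θ) with k>1 has mode (k−1)θ, so θ = 12.4/(k−1).
Need P(X < 39.8) = 0.95 with θ tied to k this way. Start at k = 2, θ = 12.4: P(X<39.8) ≈ 0.830.
Too low — raise k to concentrate. Iterating converges to k ≈ 2.93.
Then θ = 12.4/(2.93−1) ≈ 6.43.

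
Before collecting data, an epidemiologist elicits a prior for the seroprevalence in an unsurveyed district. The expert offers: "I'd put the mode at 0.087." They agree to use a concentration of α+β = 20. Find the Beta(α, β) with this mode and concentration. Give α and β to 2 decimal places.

α = 2.57, β = 17.43

For α,β > 1 the Beta mode is (α−1)/(α+β−2). With α+β = 20, the mode is (α−1)/18.
Set (α−1)/18 = 0.087 → α = 1 + 0.087·18 = 2.57.
β = 20 − α = 17.43.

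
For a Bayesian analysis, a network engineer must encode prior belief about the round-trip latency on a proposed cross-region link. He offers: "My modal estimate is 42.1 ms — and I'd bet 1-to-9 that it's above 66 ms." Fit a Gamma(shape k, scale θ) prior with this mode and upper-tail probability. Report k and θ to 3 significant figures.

k ≈ 10.3, θ ≈ 4.54

Gamma(k,θ) with k>1 has mode (k−1)θ, so θ = 42.1/(k−1).
Need P(X < 66) = 0.9 with θ tied to k this way. Start at k = 2, θ = 42.1: P(X<66) ≈ 0.465.
Too low — raise k to concentrate. Iterating converges to k ≈ 10.3.
Then θ = 42.1/(10.3−1) ≈ 4.54.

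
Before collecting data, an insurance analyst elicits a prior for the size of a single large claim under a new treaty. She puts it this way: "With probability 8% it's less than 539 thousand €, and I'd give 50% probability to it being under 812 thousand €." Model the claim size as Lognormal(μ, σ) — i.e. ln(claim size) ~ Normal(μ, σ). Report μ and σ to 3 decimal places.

If T ~ Lognormal(μ,σ) then ln T ~ Normal(μ,σ), so the p-quantile of ln T is μ + z_p·σ.
ln(539) = 6.29 and ln(812) = 6.7; z_{0.08} = -1.405, z_{0.5} = 0.
σ = (6.7 − 6.29)/(0 − (-1.405)) = 0.292.
μ = 6.29 − (-1.405)·0.292 = 6.700.

μ ≈ 6.700, σ ≈ 0.292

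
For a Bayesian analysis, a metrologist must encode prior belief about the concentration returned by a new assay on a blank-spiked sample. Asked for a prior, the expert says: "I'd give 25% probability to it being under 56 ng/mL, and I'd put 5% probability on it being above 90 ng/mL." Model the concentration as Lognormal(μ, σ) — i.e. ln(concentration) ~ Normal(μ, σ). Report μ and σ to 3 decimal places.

μ ≈ 4.163, σ ≈ 0.205

If T ~ Lognormal(μ,σ) then ln T ~ Normal(μ,σ), so the p-quantile of ln T is μ + z_p·σ.
ln(56) = 4.025 and ln(90) = 4.5; z_{0.25} = -0.6745, z_{0.95} = 1.645.
σ = (4.5 − 4.025)/(1.645 − (-0.6745)) = 0.205.
μ = 4.025 − (-0.6745)·0.205 = 4.163.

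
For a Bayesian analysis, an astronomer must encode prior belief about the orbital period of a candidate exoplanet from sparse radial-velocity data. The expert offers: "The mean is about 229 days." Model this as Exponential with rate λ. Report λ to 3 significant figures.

λ ≈ 0.00437

Exponential mean = 1/λ, so λ = 1/229.0 = 0.00437.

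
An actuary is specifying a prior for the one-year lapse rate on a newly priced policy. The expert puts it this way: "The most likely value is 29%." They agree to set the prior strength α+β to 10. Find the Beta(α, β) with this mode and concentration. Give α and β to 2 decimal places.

For α,β > 1 the Beta mode is (α−1)/(α+β−2). With α+β = 10, the mode is (α−1)/8.
Set (α−1)/8 = 0.29 → α = 1 + 0.29·8 = 3.32.
β = 10 − α = 6.68.

α = 3.32, β = 6.68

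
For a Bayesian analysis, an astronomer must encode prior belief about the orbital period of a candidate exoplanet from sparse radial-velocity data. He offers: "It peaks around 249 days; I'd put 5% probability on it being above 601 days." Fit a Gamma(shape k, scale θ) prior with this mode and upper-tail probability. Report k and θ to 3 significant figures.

Gamma(k,θ) with k>1 has mode (k−1)θ, so θ = 249/(k−1).
Need P(X < 601) = 0.95 with θ tied to k this way. Start at k = 2, θ = 249: P(X<601) ≈ 0.695.
Too low — raise k to concentrate. Iterating converges to k ≈ 4.51.
Then θ = 249/(4.51−1) ≈ 70.9.

k ≈ 4.51, θ ≈ 70.9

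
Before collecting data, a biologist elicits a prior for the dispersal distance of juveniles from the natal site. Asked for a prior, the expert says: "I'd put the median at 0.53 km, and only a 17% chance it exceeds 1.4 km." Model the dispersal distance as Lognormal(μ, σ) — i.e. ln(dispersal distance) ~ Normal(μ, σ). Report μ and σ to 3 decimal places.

If T ~ Lognormal(μ,σ) then ln T ~ Normal(μ,σ), so the p-quantile of ln T is μ + z_p·σ.
ln(0.53) = -0.6349 and ln(1.4) = 0.3365; z_{0.5} = 0, z_{0.83} = 0.9542.
σ = (0.3365 − -0.6349)/(0.9542 − (0)) = 1.018.
μ = -0.6349 − (0)·1.018 = -0.635.

μ ≈ -0.635, σ ≈ 1.018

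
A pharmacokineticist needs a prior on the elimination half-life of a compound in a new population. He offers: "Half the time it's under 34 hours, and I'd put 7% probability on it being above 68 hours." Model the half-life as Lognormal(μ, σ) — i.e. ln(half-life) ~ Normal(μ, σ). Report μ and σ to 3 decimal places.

If T ~ Lognormal(μ,σ) then ln T ~ Normal(μ,σ), so the p-quantile of ln T is μ + z_p·σ.
ln(34) = 3.526 and ln(68) = 4.22; z_{0.5} = 0, z_{0.93} = 1.476.
σ = (4.22 − 3.526)/(1.476 − (0)) = 0.470.
μ = 3.526 − (0)·0.470 = 3.526.

μ ≈ 3.526, σ ≈ 0.470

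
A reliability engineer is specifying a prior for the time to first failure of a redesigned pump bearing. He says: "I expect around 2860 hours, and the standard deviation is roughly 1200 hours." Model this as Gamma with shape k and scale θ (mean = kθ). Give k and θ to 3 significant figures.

k ≈ 5.68, θ ≈ 503

For Gamma(k, scale θ): mean = kθ, variance = kθ², so CV = 1/√k.
CV = SD/mean = 1200/2860 = 0.4196, hence k = 1/CV² = 5.68.
Then θ = mean/k = 2860/5.68 = 503.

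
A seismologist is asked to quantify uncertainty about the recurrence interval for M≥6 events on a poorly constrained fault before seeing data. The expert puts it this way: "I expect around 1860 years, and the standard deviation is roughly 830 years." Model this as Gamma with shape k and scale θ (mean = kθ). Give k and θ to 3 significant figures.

For Gamma(k, scale θ): mean = kθ, variance = kθ², so CV = 1/√k.
CV = SD/mean = 830/1860 = 0.4462, hence k = 1/CV² = 5.02.
Then θ = mean/k = 1860/5.02 = 370.

k ≈ 5.02, θ ≈ 370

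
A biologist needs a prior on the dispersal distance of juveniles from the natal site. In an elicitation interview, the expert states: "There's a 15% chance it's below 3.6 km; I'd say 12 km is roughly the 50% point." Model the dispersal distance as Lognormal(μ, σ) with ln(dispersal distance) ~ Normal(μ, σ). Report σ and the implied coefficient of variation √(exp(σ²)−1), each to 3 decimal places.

σ ≈ 1.162, CV ≈ 1.690

If T ~ Lognormal(μ,σ) then ln T ~ Normal(μ,σ), so the p-quantile of ln T is μ + z_p·σ.
ln(3.6) = 1.281 and ln(12) = 2.485; z_{0.15} = -1.036, z_{0.5} = 0.
σ = (2.485 − 1.281)/(0 − (-1.036)) = 1.162.
μ = 1.281 − (-1.036)·1.162 = 2.485.
CV = √(exp(σ²)−1) = √(exp(1.3494)−1) = 1.690.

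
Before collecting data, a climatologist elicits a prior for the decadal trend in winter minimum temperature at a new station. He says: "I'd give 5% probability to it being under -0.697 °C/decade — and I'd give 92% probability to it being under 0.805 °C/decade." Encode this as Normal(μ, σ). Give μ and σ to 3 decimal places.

For Normal(μ,σ), the p-quantile is μ + z_p·σ. Here z_{0.05} = -1.645, z_{0.92} = 1.405.
So -0.697 = μ − 1.645σ and 0.805 = μ + 1.405σ.
Subtracting: σ = (0.805 − -0.697)/(1.405 − (-1.645)) = 0.492.
Then μ = -0.697 − (-1.645)·0.492 = 0.113.

μ = 0.113, σ = 0.492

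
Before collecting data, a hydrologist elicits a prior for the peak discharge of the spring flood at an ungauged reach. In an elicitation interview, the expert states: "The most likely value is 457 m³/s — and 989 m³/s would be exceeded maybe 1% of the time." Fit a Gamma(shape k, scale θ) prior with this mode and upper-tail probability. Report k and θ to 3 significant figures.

k ≈ 9.12, θ ≈ 56.3

Gamma(k,θ) with k>1 has mode (k−1)θ, so θ = 457/(k−1).
Need P(X < 989) = 0.99 with θ tied to k this way. Start at k = 2, θ = 457: P(X<989) ≈ 0.637.
Too low — raise k to concentrate. Iterating converges to k ≈ 9.12.
Then θ = 457/(9.12−1) ≈ 56.3.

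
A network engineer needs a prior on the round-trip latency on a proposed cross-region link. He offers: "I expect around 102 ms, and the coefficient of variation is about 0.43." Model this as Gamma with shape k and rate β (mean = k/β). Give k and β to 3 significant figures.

k ≈ 5.41, β ≈ 0.053

For Gamma(k, rate β): mean = k/β, variance = k/β², so CV = 1/√k.
CV = 0.43, hence k = 1/CV² = 5.41.
Then β = k/mean = 5.41/102 = 0.053.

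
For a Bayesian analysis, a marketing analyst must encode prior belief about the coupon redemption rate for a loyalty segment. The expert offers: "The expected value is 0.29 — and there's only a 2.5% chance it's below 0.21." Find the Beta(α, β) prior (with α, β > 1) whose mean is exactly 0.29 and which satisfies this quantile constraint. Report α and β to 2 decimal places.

α ≈ 32.39, β ≈ 79.30

With mean 0.29 fixed, write α = 0.29s, β = 0.71s where s = α+β.
Need P(θ < 0.21) = 0.025 under Beta(0.29s, 0.71s). Normal approximation: (q−m)/√(m(1−m)/s) ≈ z_{0.025} = -1.96, so s ≈ 0.29·0.71·(-1.96)²/(0.21−0.29)² = 123.6.
At s = 123.6: P(θ<0.21) ≈ 0.019. Adjusting to match 0.025 gives s ≈ 111.69.
So α = 0.29·111.69 ≈ 32.39, β = 0.71·111.69 ≈ 79.30.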